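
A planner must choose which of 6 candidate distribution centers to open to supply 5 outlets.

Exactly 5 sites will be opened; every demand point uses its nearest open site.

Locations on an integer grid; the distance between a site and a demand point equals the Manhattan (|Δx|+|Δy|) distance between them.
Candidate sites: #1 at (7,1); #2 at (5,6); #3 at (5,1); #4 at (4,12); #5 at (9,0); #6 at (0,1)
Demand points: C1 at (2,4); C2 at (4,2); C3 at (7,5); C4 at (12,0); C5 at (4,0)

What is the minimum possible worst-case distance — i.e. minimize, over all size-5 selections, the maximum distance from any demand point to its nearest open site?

5

Open {#1, #2, #3, #4, #5}.
  Farthest demand point is C1 at distance 5 (to #2); all others are ≤ 5.
With {#1, #2, #3, #5, #6} the worst case is 5.
With {#1, #2, #4, #5, #6} the worst case is 5.
No size-5 selection achieves below 5.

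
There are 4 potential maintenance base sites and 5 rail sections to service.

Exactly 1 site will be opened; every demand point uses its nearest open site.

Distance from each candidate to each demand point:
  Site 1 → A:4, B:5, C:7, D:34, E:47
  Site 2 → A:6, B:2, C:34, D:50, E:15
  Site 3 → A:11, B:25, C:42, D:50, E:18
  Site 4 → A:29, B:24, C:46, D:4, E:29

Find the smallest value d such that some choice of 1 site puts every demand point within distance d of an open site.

Open {Site 4}.
  Farthest demand point is C at distance 46 (to Site 4); all others are ≤ 46.
With {Site 1} the worst case is 47.
With {Site 2} the worst case is 50.
No size-1 selection achieves below 46.

46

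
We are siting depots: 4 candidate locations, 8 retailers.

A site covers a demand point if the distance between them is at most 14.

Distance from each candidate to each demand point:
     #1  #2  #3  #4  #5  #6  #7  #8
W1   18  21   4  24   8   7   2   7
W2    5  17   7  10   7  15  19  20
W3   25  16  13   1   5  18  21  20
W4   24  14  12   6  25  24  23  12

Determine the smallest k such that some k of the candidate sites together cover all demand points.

3

Coverage sets (demand points within 14 of each site):
  W1: {#3, #5, #6, #7, #8}
  W2: {#1, #3, #4, #5}
  W3: {#3, #4, #5}
  W4: {#2, #3, #4, #8}
No 2 sites suffice: every size-2 union leaves at least one demand point uncovered.
But {W1, W2, W4} covers everything, so the minimum is 3.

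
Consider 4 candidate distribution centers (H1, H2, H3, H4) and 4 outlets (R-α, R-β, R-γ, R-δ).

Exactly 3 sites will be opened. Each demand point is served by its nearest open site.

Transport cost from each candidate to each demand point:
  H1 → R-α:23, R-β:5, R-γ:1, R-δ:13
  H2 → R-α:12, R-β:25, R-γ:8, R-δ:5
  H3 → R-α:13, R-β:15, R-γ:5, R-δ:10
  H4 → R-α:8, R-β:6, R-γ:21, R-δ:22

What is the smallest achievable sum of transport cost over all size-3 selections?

Open {H1, H2, H4}.
  R-α→H4 8, R-β→H1 5, R-γ→H1 1, R-δ→H2 5  ⇒ total 19.
Compare {H1, H2, H3}: total 23.
Compare {H1, H3, H4}: total 24.
No size-3 selection does better; minimum is 19.

19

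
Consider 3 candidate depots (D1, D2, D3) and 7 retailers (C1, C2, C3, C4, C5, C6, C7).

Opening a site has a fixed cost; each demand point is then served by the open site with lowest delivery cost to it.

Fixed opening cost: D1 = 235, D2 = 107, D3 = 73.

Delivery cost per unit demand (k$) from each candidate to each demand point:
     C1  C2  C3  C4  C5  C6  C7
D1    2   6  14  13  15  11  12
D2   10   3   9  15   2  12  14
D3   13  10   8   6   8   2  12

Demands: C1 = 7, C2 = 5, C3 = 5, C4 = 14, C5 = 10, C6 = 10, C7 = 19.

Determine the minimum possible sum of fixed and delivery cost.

657

Open {D2, D3}: assign each demand point to its cheapest open site.
  C1→D2 7×10=70, C2→D2 5×3=15, C3→D3 5×8=40, C4→D3 14×6=84, C5→D2 10×2=20, C6→D3 10×2=20, C7→D3 19×12=228
  delivery cost 477, fixed 180 → total 657.
Compare {D3}: delivery cost 593 + fixed 73 = 666.
Compare {D1, D3}: delivery cost 496 + fixed 308 = 804.
Compare {D1, D2, D3}: delivery cost 421 + fixed 415 = 836.
All other subsets cost ≥ 666. Minimum total cost: 657.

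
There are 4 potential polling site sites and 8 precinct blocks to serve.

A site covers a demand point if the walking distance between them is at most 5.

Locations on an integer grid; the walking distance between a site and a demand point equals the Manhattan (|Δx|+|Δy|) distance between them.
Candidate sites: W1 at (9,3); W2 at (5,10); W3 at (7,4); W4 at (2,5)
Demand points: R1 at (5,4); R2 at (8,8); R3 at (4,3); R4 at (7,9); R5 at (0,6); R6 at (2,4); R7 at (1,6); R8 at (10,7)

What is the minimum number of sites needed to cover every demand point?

3

Coverage sets (demand points within 5 of each site):
  W1: {R1, R3, R8}
  W2: {R2, R4}
  W3: {R1, R2, R3, R4, R6}
  W4: {R1, R3, R5, R6, R7}
No 2 sites suffice: every size-2 union leaves at least one demand point uncovered.
But {W1, W2, W4} covers everything, so the minimum is 3.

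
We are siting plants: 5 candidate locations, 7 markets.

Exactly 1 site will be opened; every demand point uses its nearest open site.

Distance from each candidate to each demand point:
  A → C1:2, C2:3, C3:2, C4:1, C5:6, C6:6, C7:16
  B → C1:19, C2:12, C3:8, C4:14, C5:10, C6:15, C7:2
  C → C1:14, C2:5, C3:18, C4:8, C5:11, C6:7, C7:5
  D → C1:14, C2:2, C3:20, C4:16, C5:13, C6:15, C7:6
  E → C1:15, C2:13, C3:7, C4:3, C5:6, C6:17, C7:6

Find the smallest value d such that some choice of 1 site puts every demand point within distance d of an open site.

Open {A}.
  Farthest demand point is C7 at distance 16 (to A); all others are ≤ 16.
With {E} the worst case is 17.
With {C} the worst case is 18.
No size-1 selection achieves below 16.

16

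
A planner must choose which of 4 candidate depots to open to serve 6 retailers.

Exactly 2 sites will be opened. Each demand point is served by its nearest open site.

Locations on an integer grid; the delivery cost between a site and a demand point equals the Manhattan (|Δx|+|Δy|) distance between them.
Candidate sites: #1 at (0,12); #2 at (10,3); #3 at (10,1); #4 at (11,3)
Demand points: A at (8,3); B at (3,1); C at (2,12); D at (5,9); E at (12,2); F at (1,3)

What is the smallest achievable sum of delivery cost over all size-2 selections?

Open {#1, #2}.
  A→#2 2, B→#2 9, C→#1 2, D→#1 8, E→#2 3, F→#2 9  ⇒ total 33.
Compare {#1, #3}: total 34.
Compare {#1, #4}: total 35.
No size-2 selection does better; minimum is 33.

33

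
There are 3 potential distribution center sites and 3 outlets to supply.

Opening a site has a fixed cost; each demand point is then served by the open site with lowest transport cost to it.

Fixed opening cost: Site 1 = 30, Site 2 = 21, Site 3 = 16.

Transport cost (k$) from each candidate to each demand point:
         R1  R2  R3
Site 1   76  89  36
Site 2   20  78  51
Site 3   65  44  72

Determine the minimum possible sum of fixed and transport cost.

Open {Site 2, Site 3}: assign each demand point to its cheapest open site.
  R1→Site 2 20, R2→Site 3 44, R3→Site 2 51
  transport cost 115, fixed 37 → total 152.
Compare {Site 1, Site 2, Site 3}: transport cost 100 + fixed 67 = 167.
Compare {Site 2}: transport cost 149 + fixed 21 = 170.
Compare {Site 1, Site 2}: transport cost 134 + fixed 51 = 185.
All other subsets cost ≥ 167. Minimum total cost: 152.

152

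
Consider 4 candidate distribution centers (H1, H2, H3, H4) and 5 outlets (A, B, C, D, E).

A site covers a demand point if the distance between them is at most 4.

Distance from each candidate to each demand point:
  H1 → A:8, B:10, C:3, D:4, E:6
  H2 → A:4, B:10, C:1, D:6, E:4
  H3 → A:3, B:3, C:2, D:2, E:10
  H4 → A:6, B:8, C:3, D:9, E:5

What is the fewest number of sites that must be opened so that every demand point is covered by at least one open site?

2

Coverage sets (demand points within 4 of each site):
  H1: {C, D}
  H2: {A, C, E}
  H3: {A, B, C, D}
  H4: {C}
No single site covers all 5 demand points.
But {H2, H3} covers everything, so the minimum is 2.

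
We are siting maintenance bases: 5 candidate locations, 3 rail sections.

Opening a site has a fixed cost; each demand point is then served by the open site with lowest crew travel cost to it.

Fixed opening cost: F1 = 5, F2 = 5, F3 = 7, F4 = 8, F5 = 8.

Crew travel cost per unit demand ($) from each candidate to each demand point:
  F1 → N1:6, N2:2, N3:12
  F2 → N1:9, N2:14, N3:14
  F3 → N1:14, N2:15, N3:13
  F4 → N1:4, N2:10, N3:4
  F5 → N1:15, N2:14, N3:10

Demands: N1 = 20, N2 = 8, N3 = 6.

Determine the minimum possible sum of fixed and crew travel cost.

Open {F1, F4}: assign each demand point to its cheapest open site.
  N1→F4 20×4=80, N2→F1 8×2=16, N3→F4 6×4=24
  crew travel cost 120, fixed 13 → total 133.
Compare {F1, F2, F4}: crew travel cost 120 + fixed 18 = 138.
Compare {F1, F3, F4}: crew travel cost 120 + fixed 20 = 140.
Compare {F1, F4, F5}: crew travel cost 120 + fixed 21 = 141.
All other subsets cost ≥ 138. Minimum total cost: 133.

133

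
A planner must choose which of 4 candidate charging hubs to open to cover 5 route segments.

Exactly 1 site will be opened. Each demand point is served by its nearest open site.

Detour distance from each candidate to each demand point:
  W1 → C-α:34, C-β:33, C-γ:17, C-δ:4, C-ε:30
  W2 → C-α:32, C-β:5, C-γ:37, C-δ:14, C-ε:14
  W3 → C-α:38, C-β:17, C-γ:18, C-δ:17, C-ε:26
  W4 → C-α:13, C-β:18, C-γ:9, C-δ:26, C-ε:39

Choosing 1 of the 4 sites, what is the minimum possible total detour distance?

102

Open {W2}.
  C-α→W2 32, C-β→W2 5, C-γ→W2 37, C-δ→W2 14, C-ε→W2 14  ⇒ total 102.
Compare {W4}: total 105.
Compare {W3}: total 116.
No size-1 selection does better; minimum is 102.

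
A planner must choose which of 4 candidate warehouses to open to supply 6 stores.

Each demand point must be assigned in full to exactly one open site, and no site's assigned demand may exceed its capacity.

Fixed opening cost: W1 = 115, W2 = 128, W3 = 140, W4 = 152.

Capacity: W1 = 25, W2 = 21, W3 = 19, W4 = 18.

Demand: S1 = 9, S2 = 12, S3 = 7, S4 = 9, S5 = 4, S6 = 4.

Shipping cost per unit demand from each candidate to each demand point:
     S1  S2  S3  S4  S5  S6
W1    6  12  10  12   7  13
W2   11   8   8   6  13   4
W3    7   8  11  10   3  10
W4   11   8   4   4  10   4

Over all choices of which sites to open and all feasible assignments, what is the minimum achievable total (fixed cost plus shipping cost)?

Open {W1, W2}; cheapest assignment that respects the capacities:
  W1 (cap 25, load 25): S1, S2, S5 — cost 9×6 + 12×12 + 4×7 = 226
  W2 (cap 21, load 20): S3, S4, S6 — cost 7×8 + 9×6 + 4×4 = 126
  Shipping 352, fixed 243 → total 595.
  Any other capacity-feasible assignment to {W1, W2} ships for at least 352.
Compare {W1, W2, W4}: its best feasible assignment gives total 653.
Compare {W1, W2, W3}: its best feasible assignment gives total 671.
Every other set of open sites that can feasibly serve all demand totals ≥ 653 even under its best assignment. Minimum: 595.

595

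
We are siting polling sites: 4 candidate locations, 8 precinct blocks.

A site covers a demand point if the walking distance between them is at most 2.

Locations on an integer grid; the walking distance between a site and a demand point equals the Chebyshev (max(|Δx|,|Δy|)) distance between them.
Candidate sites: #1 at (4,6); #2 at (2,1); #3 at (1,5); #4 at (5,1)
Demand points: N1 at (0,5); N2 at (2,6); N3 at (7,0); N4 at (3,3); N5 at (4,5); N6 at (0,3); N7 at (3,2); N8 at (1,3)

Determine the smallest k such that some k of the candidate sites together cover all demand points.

3

Coverage sets (demand points within 2 of each site):
  #1: {N2, N5}
  #2: {N4, N6, N7, N8}
  #3: {N1, N2, N4, N6, N8}
  #4: {N3, N4, N7}
No 2 sites suffice: every size-2 union leaves at least one demand point uncovered.
But {#1, #3, #4} covers everything, so the minimum is 3.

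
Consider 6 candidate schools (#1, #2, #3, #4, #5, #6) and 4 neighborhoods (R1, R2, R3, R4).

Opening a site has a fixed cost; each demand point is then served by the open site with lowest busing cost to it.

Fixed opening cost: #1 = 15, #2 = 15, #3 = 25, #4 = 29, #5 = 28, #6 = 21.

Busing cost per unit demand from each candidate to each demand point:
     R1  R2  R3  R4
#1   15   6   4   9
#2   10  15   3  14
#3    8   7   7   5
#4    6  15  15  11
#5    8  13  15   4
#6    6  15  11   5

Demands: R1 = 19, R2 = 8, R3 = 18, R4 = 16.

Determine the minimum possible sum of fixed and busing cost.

347

Open {#1, #2, #6}: assign each demand point to its cheapest open site.
  R1→#6 19×6=114, R2→#1 8×6=48, R3→#2 18×3=54, R4→#6 16×5=80
  busing cost 296, fixed 51 → total 347.
Compare {#1, #6}: busing cost 314 + fixed 36 = 350.
Compare {#1, #2, #5, #6}: busing cost 280 + fixed 79 = 359.
Compare {#1, #5, #6}: busing cost 298 + fixed 64 = 362.
All other subsets cost ≥ 350. Minimum total cost: 347.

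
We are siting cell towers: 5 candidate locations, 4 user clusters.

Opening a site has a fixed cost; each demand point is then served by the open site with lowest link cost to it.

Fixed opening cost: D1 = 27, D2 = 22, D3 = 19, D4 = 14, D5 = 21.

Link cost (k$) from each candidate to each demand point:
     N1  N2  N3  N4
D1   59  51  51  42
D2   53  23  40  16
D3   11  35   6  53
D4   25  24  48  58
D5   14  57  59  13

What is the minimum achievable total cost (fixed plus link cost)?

Open {D2, D3}: assign each demand point to its cheapest open site.
  N1→D3 11, N2→D2 23, N3→D3 6, N4→D2 16
  link cost 56, fixed 41 → total 97.
Compare {D3, D5}: link cost 65 + fixed 40 = 105.
Compare {D3, D4, D5}: link cost 54 + fixed 54 = 108.
Compare {D2, D3, D4}: link cost 56 + fixed 55 = 111.
All other subsets cost ≥ 105. Minimum total cost: 97.

97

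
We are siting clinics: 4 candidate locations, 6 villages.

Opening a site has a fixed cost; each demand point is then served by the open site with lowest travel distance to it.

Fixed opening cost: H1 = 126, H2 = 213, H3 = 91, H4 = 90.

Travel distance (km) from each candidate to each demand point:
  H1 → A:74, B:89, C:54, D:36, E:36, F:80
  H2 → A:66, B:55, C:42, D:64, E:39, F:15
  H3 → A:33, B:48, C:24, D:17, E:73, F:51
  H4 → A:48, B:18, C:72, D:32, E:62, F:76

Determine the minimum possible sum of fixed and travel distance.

Open {H3}: assign each demand point to its cheapest open site.
  A→H3 33, B→H3 48, C→H3 24, D→H3 17, E→H3 73, F→H3 51
  travel distance 246, fixed 91 → total 337.
Compare {H3, H4}: travel distance 205 + fixed 181 = 386.
Compare {H4}: travel distance 308 + fixed 90 = 398.
Compare {H1, H3}: travel distance 209 + fixed 217 = 426.
All other subsets cost ≥ 386. Minimum total cost: 337.

337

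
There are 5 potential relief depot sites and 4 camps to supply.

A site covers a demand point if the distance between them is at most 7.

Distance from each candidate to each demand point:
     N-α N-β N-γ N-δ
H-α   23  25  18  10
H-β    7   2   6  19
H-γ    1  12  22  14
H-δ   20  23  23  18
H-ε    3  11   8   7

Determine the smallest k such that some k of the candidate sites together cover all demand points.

2

Coverage sets (demand points within 7 of each site):
  H-α: {}
  H-β: {N-α, N-β, N-γ}
  H-γ: {N-α}
  H-δ: {}
  H-ε: {N-α, N-δ}
No single site covers all 4 demand points.
But {H-β, H-ε} covers everything, so the minimum is 2.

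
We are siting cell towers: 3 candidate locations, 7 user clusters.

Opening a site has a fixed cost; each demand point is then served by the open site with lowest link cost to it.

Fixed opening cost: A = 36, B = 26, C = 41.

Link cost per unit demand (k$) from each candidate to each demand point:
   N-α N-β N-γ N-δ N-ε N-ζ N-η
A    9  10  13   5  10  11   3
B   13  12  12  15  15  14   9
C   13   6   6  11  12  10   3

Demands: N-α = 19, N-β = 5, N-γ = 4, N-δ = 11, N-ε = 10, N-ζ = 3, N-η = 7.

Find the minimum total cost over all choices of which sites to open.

508

Open {A, C}: assign each demand point to its cheapest open site.
  N-α→A 19×9=171, N-β→C 5×6=30, N-γ→C 4×6=24, N-δ→A 11×5=55, N-ε→A 10×10=100, N-ζ→C 3×10=30, N-η→A 7×3=21
  link cost 431, fixed 77 → total 508.
Compare {A}: link cost 482 + fixed 36 = 518.
Compare {A, B, C}: link cost 431 + fixed 103 = 534.
Compare {A, B}: link cost 478 + fixed 62 = 540.
All other subsets cost ≥ 518. Minimum total cost: 508.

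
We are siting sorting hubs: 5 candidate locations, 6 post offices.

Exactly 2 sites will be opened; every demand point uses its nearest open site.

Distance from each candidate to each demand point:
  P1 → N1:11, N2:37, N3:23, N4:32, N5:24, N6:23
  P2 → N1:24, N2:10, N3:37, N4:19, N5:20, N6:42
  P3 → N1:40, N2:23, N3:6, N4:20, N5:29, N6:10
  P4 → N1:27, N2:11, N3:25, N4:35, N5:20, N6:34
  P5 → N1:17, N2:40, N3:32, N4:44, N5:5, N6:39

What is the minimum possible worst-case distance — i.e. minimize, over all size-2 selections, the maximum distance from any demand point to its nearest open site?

23

Open {P1, P2}.
  Farthest demand point is N3 at distance 23 (to P1); all others are ≤ 23.
With {P3, P5} the worst case is 23.
With {P1, P3} the worst case is 24.
No size-2 selection achieves below 23.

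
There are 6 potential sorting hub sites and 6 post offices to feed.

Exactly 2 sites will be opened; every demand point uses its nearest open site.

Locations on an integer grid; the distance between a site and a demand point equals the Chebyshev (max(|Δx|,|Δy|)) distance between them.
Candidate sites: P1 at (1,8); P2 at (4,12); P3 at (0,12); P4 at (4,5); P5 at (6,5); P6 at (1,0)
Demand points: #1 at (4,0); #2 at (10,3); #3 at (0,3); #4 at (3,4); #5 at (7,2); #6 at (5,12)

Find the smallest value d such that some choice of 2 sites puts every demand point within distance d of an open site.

Open {P1, P5}.
  Farthest demand point is #1 at distance 5 (to P5); all others are ≤ 5.
With {P1, P4} the worst case is 6.
With {P2, P4} the worst case is 6.
No size-2 selection achieves below 5.

5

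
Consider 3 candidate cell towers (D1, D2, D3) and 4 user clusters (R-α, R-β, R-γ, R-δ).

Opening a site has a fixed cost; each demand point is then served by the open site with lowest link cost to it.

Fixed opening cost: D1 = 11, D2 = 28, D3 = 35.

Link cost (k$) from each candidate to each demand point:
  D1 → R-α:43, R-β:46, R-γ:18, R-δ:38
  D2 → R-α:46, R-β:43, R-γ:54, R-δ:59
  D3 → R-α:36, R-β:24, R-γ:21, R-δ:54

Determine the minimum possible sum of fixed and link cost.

Open {D1}: assign each demand point to its cheapest open site.
  R-α→D1 43, R-β→D1 46, R-γ→D1 18, R-δ→D1 38
  link cost 145, fixed 11 → total 156.
Compare {D1, D3}: link cost 116 + fixed 46 = 162.
Compare {D3}: link cost 135 + fixed 35 = 170.
Compare {D1, D2}: link cost 142 + fixed 39 = 181.
All other subsets cost ≥ 162. Minimum total cost: 156.

156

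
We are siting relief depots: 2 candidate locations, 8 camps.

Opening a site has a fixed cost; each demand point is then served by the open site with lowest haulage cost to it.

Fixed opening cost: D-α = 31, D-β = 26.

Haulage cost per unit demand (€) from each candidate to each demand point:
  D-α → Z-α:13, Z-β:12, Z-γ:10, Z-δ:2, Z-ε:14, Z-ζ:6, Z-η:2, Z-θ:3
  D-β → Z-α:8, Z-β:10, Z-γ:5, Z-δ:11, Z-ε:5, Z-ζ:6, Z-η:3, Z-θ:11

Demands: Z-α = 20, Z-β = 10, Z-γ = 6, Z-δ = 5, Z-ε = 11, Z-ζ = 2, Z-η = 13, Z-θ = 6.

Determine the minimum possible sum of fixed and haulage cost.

468

Open {D-α, D-β}: assign each demand point to its cheapest open site.
  Z-α→D-β 20×8=160, Z-β→D-β 10×10=100, Z-γ→D-β 6×5=30, Z-δ→D-α 5×2=10, Z-ε→D-β 11×5=55, Z-ζ→D-α 2×6=12, Z-η→D-α 13×2=26, Z-θ→D-α 6×3=18
  haulage cost 411, fixed 57 → total 468.
Compare {D-β}: haulage cost 517 + fixed 26 = 543.
Compare {D-α}: haulage cost 660 + fixed 31 = 691.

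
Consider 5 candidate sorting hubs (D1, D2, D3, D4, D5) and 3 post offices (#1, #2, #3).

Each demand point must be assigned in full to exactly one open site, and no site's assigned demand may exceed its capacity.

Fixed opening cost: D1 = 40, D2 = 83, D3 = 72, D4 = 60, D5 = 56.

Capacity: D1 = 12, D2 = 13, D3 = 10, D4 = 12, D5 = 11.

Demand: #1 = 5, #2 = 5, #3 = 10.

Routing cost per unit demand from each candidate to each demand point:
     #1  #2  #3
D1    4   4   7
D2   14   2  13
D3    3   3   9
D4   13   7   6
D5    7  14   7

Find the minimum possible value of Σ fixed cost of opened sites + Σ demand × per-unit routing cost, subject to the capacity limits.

Open {D1, D4}; cheapest assignment that respects the capacities:
  D1 (cap 12, load 10): #1, #2 — cost 5×4 + 5×4 = 40
  D4 (cap 12, load 10): #3 — cost 10×6 = 60
  Shipping 100, fixed 100 → total 200.
  Any other capacity-feasible assignment to {D1, D4} ships for at least 100.
Compare {D1, D5}: its best feasible assignment gives total 206.
Compare {D1, D3}: its best feasible assignment gives total 212.
Every other set of open sites that can feasibly serve all demand totals ≥ 206 even under its best assignment. Minimum: 200.

200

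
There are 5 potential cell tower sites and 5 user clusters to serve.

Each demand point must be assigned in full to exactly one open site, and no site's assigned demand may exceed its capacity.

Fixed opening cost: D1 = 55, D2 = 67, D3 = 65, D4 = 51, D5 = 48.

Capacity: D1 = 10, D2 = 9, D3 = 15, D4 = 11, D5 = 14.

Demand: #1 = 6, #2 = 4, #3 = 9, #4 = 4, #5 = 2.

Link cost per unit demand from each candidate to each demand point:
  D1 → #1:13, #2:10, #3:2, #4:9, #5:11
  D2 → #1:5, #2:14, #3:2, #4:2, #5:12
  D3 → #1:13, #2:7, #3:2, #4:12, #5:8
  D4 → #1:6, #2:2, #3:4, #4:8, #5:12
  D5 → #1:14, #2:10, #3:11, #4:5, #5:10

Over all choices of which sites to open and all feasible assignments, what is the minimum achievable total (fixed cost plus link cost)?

242

Open {D3, D4}; cheapest assignment that respects the capacities:
  D3 (cap 15, load 15): #3, #4, #5 — cost 9×2 + 4×12 + 2×8 = 82
  D4 (cap 11, load 10): #1, #2 — cost 6×6 + 4×2 = 44
  Shipping 126, fixed 116 → total 242.
  Any other capacity-feasible assignment to {D3, D4} ships for at least 126.
Compare {D1, D4, D5}: its best feasible assignment gives total 256.
Compare {D3, D4, D5}: its best feasible assignment gives total 262.
Every other set of open sites that can feasibly serve all demand totals ≥ 256 even under its best assignment. Minimum: 242.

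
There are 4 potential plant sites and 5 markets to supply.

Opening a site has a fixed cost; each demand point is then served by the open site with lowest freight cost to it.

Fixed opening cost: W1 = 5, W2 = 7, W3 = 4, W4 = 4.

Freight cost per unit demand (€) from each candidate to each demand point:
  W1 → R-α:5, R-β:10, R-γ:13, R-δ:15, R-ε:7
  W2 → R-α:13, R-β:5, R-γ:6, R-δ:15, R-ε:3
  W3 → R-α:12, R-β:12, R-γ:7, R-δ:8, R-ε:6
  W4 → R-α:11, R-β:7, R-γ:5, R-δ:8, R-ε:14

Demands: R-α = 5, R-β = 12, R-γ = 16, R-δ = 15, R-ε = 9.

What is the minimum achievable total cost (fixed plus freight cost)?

Open {W1, W2, W4}: assign each demand point to its cheapest open site.
  R-α→W1 5×5=25, R-β→W2 12×5=60, R-γ→W4 16×5=80, R-δ→W4 15×8=120, R-ε→W2 9×3=27
  freight cost 312, fixed 16 → total 328.
Compare {W1, W2, W3, W4}: freight cost 312 + fixed 20 = 332.
Compare {W1, W2, W3}: freight cost 328 + fixed 16 = 344.
Compare {W2, W4}: freight cost 342 + fixed 11 = 353.
All other subsets cost ≥ 332. Minimum total cost: 328.

328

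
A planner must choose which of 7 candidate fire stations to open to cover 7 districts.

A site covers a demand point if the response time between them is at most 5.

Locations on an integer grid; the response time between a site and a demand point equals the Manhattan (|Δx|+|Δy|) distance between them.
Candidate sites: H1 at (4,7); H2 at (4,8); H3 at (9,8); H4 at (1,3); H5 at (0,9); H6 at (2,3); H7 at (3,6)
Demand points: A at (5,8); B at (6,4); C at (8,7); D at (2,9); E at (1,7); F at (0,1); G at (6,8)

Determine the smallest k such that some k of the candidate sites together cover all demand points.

2

Coverage sets (demand points within 5 of each site):
  H1: {A, B, C, D, E, G}
  H2: {A, C, D, E, G}
  H3: {A, C, G}
  H4: {E, F}
  H5: {D, E}
  H6: {B, E, F}
  H7: {A, B, D, E, G}
No single site covers all 7 demand points.
But {H1, H4} covers everything, so the minimum is 2.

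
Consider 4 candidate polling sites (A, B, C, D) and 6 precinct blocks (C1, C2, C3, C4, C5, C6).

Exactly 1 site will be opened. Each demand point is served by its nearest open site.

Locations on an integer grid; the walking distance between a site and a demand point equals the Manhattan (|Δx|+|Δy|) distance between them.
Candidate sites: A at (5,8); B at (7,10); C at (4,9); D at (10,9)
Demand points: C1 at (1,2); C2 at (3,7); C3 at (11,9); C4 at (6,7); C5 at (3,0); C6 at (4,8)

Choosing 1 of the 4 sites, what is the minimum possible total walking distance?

33

Open {A}.
  C1→A 10, C2→A 3, C3→A 7, C4→A 2, C5→A 10, C6→A 1  ⇒ total 33.
Compare {C}: total 35.
Compare {B}: total 49.
No size-1 selection does better; minimum is 33.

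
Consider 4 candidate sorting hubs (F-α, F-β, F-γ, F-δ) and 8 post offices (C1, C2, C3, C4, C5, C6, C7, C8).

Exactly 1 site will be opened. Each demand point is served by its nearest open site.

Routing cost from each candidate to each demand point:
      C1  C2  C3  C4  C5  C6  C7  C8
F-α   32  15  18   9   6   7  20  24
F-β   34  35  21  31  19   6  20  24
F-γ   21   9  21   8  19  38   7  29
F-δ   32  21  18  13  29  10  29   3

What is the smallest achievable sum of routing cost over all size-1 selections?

131

Open {F-α}.
  C1→F-α 32, C2→F-α 15, C3→F-α 18, C4→F-α 9, C5→F-α 6, C6→F-α 7, C7→F-α 20, C8→F-α 24  ⇒ total 131.
Compare {F-γ}: total 152.
Compare {F-δ}: total 155.
No size-1 selection does better; minimum is 131.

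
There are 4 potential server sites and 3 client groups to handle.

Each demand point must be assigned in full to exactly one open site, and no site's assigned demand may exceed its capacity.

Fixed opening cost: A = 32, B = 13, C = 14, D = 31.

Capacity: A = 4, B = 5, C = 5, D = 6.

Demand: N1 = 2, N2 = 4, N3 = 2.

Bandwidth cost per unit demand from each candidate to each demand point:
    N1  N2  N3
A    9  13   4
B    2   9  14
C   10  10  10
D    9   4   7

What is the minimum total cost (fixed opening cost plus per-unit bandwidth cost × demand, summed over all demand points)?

78

Open {B, D}; cheapest assignment that respects the capacities:
  B (cap 5, load 2): N1 — cost 2×2 = 4
  D (cap 6, load 6): N2, N3 — cost 4×4 + 2×7 = 30
  Shipping 34, fixed 44 → total 78.
  Any other capacity-feasible assignment to {B, D} ships for at least 34.
Compare {B, C, D}: its best feasible assignment gives total 92.
Compare {C, D}: its best feasible assignment gives total 95.
Every other set of open sites that can feasibly serve all demand totals ≥ 92 even under its best assignment. Minimum: 78.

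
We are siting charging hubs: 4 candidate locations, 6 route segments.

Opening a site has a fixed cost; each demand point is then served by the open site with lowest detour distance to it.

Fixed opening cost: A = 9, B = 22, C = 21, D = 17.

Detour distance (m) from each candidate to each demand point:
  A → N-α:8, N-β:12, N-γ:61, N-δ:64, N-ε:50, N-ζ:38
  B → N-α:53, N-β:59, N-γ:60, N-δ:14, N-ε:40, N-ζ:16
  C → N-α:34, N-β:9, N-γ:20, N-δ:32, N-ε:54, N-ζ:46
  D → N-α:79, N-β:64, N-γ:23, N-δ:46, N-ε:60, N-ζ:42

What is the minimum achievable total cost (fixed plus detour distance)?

159

Open {A, B, C}: assign each demand point to its cheapest open site.
  N-α→A 8, N-β→C 9, N-γ→C 20, N-δ→B 14, N-ε→B 40, N-ζ→B 16
  detour distance 107, fixed 52 → total 159.
Compare {A, B, D}: detour distance 113 + fixed 48 = 161.
Compare {B, C}: detour distance 133 + fixed 43 = 176.
Compare {A, B, C, D}: detour distance 107 + fixed 69 = 176.
All other subsets cost ≥ 161. Minimum total cost: 159.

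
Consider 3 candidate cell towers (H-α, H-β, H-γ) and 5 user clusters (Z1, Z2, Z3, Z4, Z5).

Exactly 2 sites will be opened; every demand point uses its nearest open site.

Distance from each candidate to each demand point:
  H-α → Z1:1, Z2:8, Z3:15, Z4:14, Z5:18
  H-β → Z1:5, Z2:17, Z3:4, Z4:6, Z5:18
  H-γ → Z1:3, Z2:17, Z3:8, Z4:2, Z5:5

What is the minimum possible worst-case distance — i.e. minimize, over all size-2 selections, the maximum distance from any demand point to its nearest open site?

Open {H-α, H-γ}.
  Farthest demand point is Z2 at distance 8 (to H-α); all others are ≤ 8.
With {H-β, H-γ} the worst case is 17.
With {H-α, H-β} the worst case is 18.
No size-2 selection achieves below 8.

8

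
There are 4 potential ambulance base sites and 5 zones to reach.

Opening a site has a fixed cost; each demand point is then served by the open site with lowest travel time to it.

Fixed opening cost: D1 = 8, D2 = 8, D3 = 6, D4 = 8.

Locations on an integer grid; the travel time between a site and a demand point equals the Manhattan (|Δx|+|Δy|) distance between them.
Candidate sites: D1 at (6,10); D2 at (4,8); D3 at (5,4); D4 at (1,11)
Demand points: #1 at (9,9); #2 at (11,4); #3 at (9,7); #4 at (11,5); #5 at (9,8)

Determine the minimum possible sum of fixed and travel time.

42

Open {D1, D3}: assign each demand point to its cheapest open site.
  #1→D1 4, #2→D3 6, #3→D1 6, #4→D3 7, #5→D1 5
  travel time 28, fixed 14 → total 42.
Compare {D3}: travel time 37 + fixed 6 = 43.
Compare {D1}: travel time 36 + fixed 8 = 44.
Compare {D2, D3}: travel time 30 + fixed 14 = 44.
All other subsets cost ≥ 43. Minimum total cost: 42.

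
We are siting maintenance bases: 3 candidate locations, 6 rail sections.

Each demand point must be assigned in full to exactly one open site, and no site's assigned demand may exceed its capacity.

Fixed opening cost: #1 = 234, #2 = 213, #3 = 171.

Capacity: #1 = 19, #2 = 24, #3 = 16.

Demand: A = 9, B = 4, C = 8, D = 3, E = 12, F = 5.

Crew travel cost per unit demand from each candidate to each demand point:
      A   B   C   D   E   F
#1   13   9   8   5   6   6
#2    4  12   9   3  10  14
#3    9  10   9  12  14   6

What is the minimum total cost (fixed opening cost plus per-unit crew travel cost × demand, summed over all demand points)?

714

Open {#1, #2}; cheapest assignment that respects the capacities:
  #1 (cap 19, load 17): E, F — cost 12×6 + 5×6 = 102
  #2 (cap 24, load 24): A, B, C, D — cost 9×4 + 4×12 + 8×9 + 3×3 = 165
  Shipping 267, fixed 447 → total 714.
  Any other capacity-feasible assignment to {#1, #2} ships for at least 267.
Compare {#1, #2, #3}: its best feasible assignment gives total 873.
Every other set of open sites that can feasibly serve all demand totals ≥ 873 even under its best assignment. Minimum: 714.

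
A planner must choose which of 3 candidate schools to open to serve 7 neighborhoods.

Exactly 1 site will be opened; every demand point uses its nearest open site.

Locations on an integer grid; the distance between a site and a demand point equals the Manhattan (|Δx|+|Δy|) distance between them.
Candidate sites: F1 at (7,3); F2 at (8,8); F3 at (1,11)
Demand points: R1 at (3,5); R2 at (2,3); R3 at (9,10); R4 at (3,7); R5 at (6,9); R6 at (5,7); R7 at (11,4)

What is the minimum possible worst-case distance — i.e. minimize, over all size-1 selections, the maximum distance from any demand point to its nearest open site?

9

Open {F1}.
  Farthest demand point is R3 at distance 9 (to F1); all others are ≤ 9.
With {F2} the worst case is 11.
With {F3} the worst case is 17.
No size-1 selection achieves below 9.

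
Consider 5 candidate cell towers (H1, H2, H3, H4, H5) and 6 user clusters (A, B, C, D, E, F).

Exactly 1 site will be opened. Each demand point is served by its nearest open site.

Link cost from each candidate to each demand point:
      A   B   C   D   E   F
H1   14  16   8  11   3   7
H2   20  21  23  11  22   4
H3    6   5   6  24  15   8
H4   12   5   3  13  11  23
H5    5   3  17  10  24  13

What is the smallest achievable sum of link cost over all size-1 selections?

59

Open {H1}.
  A→H1 14, B→H1 16, C→H1 8, D→H1 11, E→H1 3, F→H1 7  ⇒ total 59.
Compare {H3}: total 64.
Compare {H4}: total 67.
No size-1 selection does better; minimum is 59.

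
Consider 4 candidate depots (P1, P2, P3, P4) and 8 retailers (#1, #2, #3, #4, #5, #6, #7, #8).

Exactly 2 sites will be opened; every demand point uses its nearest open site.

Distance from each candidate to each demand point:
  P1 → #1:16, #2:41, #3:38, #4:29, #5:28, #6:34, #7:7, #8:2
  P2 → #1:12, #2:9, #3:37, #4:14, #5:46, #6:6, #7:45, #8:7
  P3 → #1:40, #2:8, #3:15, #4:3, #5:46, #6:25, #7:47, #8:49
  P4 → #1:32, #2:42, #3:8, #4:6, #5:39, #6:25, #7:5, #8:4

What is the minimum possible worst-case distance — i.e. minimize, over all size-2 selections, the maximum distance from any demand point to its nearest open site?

Open {P1, P3}.
  Farthest demand point is #5 at distance 28 (to P1); all others are ≤ 28.
With {P1, P2} the worst case is 37.
With {P2, P4} the worst case is 39.
No size-2 selection achieves below 28.

28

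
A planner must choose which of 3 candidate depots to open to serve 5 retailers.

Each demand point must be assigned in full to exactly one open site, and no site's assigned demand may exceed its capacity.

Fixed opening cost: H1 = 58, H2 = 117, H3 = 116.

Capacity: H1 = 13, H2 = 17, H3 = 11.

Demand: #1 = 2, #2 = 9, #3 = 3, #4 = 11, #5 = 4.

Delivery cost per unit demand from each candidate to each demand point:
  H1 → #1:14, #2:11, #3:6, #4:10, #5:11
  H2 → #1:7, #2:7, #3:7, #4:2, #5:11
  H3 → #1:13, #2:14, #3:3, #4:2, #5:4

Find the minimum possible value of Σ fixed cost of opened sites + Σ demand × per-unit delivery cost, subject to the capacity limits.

Open {H1, H2}; cheapest assignment that respects the capacities:
  H1 (cap 13, load 12): #2, #3 — cost 9×11 + 3×6 = 117
  H2 (cap 17, load 17): #1, #4, #5 — cost 2×7 + 11×2 + 4×11 = 80
  Shipping 197, fixed 175 → total 372.
  Any other capacity-feasible assignment to {H1, H2} ships for at least 197.
Compare {H1, H2, H3}: its best feasible assignment gives total 451.
Every other set of open sites that can feasibly serve all demand totals ≥ 451 even under its best assignment. Minimum: 372.

372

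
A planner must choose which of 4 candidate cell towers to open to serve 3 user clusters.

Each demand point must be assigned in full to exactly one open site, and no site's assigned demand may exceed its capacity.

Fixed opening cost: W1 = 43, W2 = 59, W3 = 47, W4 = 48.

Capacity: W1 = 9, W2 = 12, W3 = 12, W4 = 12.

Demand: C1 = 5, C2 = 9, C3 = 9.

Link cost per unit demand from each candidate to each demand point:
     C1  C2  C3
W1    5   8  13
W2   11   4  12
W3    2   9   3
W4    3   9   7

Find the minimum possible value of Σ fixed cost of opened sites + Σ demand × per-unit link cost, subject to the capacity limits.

232

Open {W2, W3, W4}; cheapest assignment that respects the capacities:
  W2 (cap 12, load 9): C2 — cost 9×4 = 36
  W3 (cap 12, load 9): C3 — cost 9×3 = 27
  W4 (cap 12, load 5): C1 — cost 5×3 = 15
  Shipping 78, fixed 154 → total 232.
  Any other capacity-feasible assignment to {W2, W3, W4} ships for at least 78.
Compare {W1, W2, W3}: its best feasible assignment gives total 237.
Compare {W1, W3, W4}: its best feasible assignment gives total 252.
Every other set of open sites that can feasibly serve all demand totals ≥ 237 even under its best assignment. Minimum: 232.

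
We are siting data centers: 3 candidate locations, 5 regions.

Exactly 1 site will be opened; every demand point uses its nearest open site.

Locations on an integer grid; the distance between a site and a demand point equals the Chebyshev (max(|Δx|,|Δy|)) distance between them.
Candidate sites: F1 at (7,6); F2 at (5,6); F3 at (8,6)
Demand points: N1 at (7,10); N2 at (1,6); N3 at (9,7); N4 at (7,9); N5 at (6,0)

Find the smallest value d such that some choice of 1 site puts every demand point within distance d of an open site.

Open {F1}.
  Farthest demand point is N2 at distance 6 (to F1); all others are ≤ 6.
With {F2} the worst case is 6.
With {F3} the worst case is 7.
No size-1 selection achieves below 6.

6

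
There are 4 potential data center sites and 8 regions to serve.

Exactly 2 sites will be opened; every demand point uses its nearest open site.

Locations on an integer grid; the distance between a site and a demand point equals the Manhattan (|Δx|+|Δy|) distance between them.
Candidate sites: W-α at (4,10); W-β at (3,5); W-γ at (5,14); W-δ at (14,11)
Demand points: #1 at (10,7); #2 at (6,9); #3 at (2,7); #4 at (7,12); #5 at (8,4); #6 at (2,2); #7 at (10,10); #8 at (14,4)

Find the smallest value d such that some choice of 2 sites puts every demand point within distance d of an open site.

8

Open {W-β, W-δ}.
  Farthest demand point is #1 at distance 8 (to W-δ); all others are ≤ 8.
With {W-α, W-δ} the worst case is 10.
With {W-α, W-β} the worst case is 12.
No size-2 selection achieves below 8.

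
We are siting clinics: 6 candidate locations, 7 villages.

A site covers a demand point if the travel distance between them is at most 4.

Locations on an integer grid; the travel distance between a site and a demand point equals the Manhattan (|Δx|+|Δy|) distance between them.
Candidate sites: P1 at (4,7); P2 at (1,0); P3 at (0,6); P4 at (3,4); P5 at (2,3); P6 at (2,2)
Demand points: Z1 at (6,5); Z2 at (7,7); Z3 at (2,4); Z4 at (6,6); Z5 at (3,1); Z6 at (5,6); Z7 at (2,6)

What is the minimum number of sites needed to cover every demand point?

2

Coverage sets (demand points within 4 of each site):
  P1: {Z1, Z2, Z4, Z6, Z7}
  P2: {Z5}
  P3: {Z3, Z7}
  P4: {Z1, Z3, Z5, Z6, Z7}
  P5: {Z3, Z5, Z7}
  P6: {Z3, Z5, Z7}
No single site covers all 7 demand points.
But {P1, P4} covers everything, so the minimum is 2.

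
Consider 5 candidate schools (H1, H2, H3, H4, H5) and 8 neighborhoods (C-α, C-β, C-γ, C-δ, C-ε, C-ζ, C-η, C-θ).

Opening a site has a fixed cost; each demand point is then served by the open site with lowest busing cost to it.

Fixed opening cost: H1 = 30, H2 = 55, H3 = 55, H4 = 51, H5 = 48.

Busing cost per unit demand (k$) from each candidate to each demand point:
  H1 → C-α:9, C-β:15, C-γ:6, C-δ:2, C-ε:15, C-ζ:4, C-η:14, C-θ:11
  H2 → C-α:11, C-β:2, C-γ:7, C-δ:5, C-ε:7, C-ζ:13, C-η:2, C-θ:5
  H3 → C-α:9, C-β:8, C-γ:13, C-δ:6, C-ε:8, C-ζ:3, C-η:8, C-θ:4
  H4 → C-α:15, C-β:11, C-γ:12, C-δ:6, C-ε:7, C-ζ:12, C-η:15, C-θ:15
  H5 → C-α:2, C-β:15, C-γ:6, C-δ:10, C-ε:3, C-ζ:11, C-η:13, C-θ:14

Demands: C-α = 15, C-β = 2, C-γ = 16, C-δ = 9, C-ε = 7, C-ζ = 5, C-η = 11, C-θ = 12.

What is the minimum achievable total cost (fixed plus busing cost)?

Open {H1, H2, H5}: assign each demand point to its cheapest open site.
  C-α→H5 15×2=30, C-β→H2 2×2=4, C-γ→H1 16×6=96, C-δ→H1 9×2=18, C-ε→H5 7×3=21, C-ζ→H1 5×4=20, C-η→H2 11×2=22, C-θ→H2 12×5=60
  busing cost 271, fixed 133 → total 404.
Compare {H2, H5}: busing cost 333 + fixed 103 = 436.
Compare {H2, H3, H5}: busing cost 281 + fixed 158 = 439.
Compare {H1, H2, H3, H5}: busing cost 254 + fixed 188 = 442.
All other subsets cost ≥ 436. Minimum total cost: 404.

404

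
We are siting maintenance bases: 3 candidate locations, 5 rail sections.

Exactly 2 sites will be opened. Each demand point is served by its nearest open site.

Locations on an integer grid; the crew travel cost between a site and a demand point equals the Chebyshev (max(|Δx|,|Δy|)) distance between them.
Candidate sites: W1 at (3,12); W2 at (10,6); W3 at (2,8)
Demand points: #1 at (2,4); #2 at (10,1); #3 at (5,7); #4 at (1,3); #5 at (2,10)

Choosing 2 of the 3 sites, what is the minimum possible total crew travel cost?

19

Open {W2, W3}.
  #1→W3 4, #2→W2 5, #3→W3 3, #4→W3 5, #5→W3 2  ⇒ total 19.
Compare {W1, W3}: total 22.
Compare {W1, W2}: total 29.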